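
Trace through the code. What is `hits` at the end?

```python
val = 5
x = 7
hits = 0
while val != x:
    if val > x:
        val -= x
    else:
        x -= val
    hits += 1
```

Let's trace through this code step by step.

Initialize: val = 5
Initialize: x = 7
Initialize: hits = 0
Entering loop: while val != x:

After execution: hits = 4
4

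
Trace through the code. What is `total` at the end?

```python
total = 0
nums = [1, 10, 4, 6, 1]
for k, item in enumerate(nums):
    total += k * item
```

Let's trace through this code step by step.

Initialize: total = 0
Initialize: nums = [1, 10, 4, 6, 1]
Entering loop: for k, item in enumerate(nums):

After execution: total = 40
40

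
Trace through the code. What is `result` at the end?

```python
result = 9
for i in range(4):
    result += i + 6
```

Let's trace through this code step by step.

Initialize: result = 9
Entering loop: for i in range(4):

After execution: result = 39
39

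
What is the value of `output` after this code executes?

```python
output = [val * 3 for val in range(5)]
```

Let's trace through this code step by step.

Initialize: output = [val * 3 for val in range(5)]

After execution: output = [0, 3, 6, 9, 12]
[0, 3, 6, 9, 12]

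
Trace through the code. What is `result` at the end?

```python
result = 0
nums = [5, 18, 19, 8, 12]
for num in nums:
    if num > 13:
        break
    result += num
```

Let's trace through this code step by step.

Initialize: result = 0
Initialize: nums = [5, 18, 19, 8, 12]
Entering loop: for num in nums:

After execution: result = 5
5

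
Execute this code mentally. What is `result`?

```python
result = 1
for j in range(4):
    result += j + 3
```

Let's trace through this code step by step.

Initialize: result = 1
Entering loop: for j in range(4):

After execution: result = 19
19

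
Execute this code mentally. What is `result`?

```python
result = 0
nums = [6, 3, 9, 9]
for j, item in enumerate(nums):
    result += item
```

Let's trace through this code step by step.

Initialize: result = 0
Initialize: nums = [6, 3, 9, 9]
Entering loop: for j, item in enumerate(nums):

After execution: result = 27
27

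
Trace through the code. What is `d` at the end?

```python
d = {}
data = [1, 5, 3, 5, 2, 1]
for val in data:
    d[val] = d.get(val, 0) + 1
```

Let's trace through this code step by step.

Initialize: d = {}
Initialize: data = [1, 5, 3, 5, 2, 1]
Entering loop: for val in data:

After execution: d = {1: 2, 5: 2, 3: 1, 2: 1}
{1: 2, 5: 2, 3: 1, 2: 1}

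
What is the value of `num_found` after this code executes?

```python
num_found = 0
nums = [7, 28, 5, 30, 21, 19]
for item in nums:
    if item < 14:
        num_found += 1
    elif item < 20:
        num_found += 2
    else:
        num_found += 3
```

Let's trace through this code step by step.

Initialize: num_found = 0
Initialize: nums = [7, 28, 5, 30, 21, 19]
Entering loop: for item in nums:

After execution: num_found = 13
13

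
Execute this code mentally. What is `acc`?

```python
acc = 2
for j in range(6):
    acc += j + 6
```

Let's trace through this code step by step.

Initialize: acc = 2
Entering loop: for j in range(6):

After execution: acc = 53
53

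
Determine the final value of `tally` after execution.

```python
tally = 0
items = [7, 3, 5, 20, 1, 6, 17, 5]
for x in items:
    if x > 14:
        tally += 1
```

Let's trace through this code step by step.

Initialize: tally = 0
Initialize: items = [7, 3, 5, 20, 1, 6, 17, 5]
Entering loop: for x in items:

After execution: tally = 2
2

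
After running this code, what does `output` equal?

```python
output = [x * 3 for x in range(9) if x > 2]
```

Let's trace through this code step by step.

Initialize: output = [x * 3 for x in range(9) if x > 2]

After execution: output = [9, 12, 15, 18, 21, 24]
[9, 12, 15, 18, 21, 24]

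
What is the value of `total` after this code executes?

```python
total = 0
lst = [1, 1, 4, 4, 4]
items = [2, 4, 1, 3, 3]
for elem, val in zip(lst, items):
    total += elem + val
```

Let's trace through this code step by step.

Initialize: total = 0
Initialize: lst = [1, 1, 4, 4, 4]
Initialize: items = [2, 4, 1, 3, 3]
Entering loop: for elem, val in zip(lst, items):

After execution: total = 27
27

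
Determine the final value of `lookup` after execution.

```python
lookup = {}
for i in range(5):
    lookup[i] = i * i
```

Let's trace through this code step by step.

Initialize: lookup = {}
Entering loop: for i in range(5):

After execution: lookup = {0: 0, 1: 1, 2: 4, 3: 9, 4: 16}
{0: 0, 1: 1, 2: 4, 3: 9, 4: 16}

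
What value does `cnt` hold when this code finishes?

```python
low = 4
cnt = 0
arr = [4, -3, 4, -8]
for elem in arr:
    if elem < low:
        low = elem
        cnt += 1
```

Let's trace through this code step by step.

Initialize: low = 4
Initialize: cnt = 0
Initialize: arr = [4, -3, 4, -8]
Entering loop: for elem in arr:

After execution: cnt = 2
2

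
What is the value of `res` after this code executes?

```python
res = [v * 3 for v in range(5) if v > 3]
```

Let's trace through this code step by step.

Initialize: res = [v * 3 for v in range(5) if v > 3]

After execution: res = [12]
[12]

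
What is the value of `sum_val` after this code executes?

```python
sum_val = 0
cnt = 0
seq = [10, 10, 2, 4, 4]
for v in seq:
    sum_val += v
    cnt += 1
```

Let's trace through this code step by step.

Initialize: sum_val = 0
Initialize: cnt = 0
Initialize: seq = [10, 10, 2, 4, 4]
Entering loop: for v in seq:

After execution: sum_val = 30
30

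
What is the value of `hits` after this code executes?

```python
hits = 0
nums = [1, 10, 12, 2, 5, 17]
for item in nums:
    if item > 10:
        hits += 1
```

Let's trace through this code step by step.

Initialize: hits = 0
Initialize: nums = [1, 10, 12, 2, 5, 17]
Entering loop: for item in nums:

After execution: hits = 2
2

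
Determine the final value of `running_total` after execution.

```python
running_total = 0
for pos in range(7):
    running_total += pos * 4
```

Let's trace through this code step by step.

Initialize: running_total = 0
Entering loop: for pos in range(7):

After execution: running_total = 84
84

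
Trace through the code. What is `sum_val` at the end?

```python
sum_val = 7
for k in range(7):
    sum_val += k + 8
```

Let's trace through this code step by step.

Initialize: sum_val = 7
Entering loop: for k in range(7):

After execution: sum_val = 84
84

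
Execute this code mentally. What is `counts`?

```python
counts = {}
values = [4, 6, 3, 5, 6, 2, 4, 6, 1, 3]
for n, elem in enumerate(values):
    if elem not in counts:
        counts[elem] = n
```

Let's trace through this code step by step.

Initialize: counts = {}
Initialize: values = [4, 6, 3, 5, 6, 2, 4, 6, 1, 3]
Entering loop: for n, elem in enumerate(values):

After execution: counts = {4: 0, 6: 1, 3: 2, 5: 3, 2: 5, 1: 8}
{4: 0, 6: 1, 3: 2, 5: 3, 2: 5, 1: 8}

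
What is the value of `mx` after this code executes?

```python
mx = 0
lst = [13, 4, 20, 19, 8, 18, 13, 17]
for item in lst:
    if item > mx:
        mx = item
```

Let's trace through this code step by step.

Initialize: mx = 0
Initialize: lst = [13, 4, 20, 19, 8, 18, 13, 17]
Entering loop: for item in lst:

After execution: mx = 20
20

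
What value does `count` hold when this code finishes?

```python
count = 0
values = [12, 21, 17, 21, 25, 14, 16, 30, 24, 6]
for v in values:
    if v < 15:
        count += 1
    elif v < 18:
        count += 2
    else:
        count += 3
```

Let's trace through this code step by step.

Initialize: count = 0
Initialize: values = [12, 21, 17, 21, 25, 14, 16, 30, 24, 6]
Entering loop: for v in values:

After execution: count = 22
22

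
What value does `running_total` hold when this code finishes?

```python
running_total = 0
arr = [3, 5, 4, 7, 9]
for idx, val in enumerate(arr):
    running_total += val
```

Let's trace through this code step by step.

Initialize: running_total = 0
Initialize: arr = [3, 5, 4, 7, 9]
Entering loop: for idx, val in enumerate(arr):

After execution: running_total = 28
28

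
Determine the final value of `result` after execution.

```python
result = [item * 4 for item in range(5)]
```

Let's trace through this code step by step.

Initialize: result = [item * 4 for item in range(5)]

After execution: result = [0, 4, 8, 12, 16]
[0, 4, 8, 12, 16]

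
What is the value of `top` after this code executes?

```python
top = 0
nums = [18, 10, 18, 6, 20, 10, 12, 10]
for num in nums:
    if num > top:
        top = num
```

Let's trace through this code step by step.

Initialize: top = 0
Initialize: nums = [18, 10, 18, 6, 20, 10, 12, 10]
Entering loop: for num in nums:

After execution: top = 20
20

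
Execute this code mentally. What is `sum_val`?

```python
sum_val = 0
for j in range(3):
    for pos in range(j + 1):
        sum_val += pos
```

Let's trace through this code step by step.

Initialize: sum_val = 0
Entering loop: for j in range(3):

After execution: sum_val = 4
4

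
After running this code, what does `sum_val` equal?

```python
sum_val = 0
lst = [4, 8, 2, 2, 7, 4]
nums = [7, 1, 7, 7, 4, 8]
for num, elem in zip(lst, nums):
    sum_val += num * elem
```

Let's trace through this code step by step.

Initialize: sum_val = 0
Initialize: lst = [4, 8, 2, 2, 7, 4]
Initialize: nums = [7, 1, 7, 7, 4, 8]
Entering loop: for num, elem in zip(lst, nums):

After execution: sum_val = 124
124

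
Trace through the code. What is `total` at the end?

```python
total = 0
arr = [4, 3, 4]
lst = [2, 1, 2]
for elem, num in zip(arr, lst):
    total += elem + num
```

Let's trace through this code step by step.

Initialize: total = 0
Initialize: arr = [4, 3, 4]
Initialize: lst = [2, 1, 2]
Entering loop: for elem, num in zip(arr, lst):

After execution: total = 16
16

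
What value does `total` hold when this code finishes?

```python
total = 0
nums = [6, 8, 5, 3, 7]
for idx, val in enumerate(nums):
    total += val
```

Let's trace through this code step by step.

Initialize: total = 0
Initialize: nums = [6, 8, 5, 3, 7]
Entering loop: for idx, val in enumerate(nums):

After execution: total = 29
29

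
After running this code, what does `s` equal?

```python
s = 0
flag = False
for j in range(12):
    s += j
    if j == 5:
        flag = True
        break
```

Let's trace through this code step by step.

Initialize: s = 0
Initialize: flag = False
Entering loop: for j in range(12):

After execution: s = 15
15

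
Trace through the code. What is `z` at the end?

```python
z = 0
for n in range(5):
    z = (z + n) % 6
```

Let's trace through this code step by step.

Initialize: z = 0
Entering loop: for n in range(5):

After execution: z = 4
4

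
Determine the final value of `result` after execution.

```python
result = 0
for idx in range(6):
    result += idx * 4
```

Let's trace through this code step by step.

Initialize: result = 0
Entering loop: for idx in range(6):

After execution: result = 60
60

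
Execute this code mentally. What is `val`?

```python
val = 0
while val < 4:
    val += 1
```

Let's trace through this code step by step.

Initialize: val = 0
Entering loop: while val < 4:

After execution: val = 4
4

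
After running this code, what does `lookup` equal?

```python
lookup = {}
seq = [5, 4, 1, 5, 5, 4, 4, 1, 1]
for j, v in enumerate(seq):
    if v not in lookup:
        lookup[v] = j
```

Let's trace through this code step by step.

Initialize: lookup = {}
Initialize: seq = [5, 4, 1, 5, 5, 4, 4, 1, 1]
Entering loop: for j, v in enumerate(seq):

After execution: lookup = {5: 0, 4: 1, 1: 2}
{5: 0, 4: 1, 1: 2}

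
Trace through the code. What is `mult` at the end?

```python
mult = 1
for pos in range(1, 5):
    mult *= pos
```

Let's trace through this code step by step.

Initialize: mult = 1
Entering loop: for pos in range(1, 5):

After execution: mult = 24
24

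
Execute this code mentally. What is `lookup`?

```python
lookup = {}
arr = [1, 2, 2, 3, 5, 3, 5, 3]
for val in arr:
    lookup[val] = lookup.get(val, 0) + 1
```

Let's trace through this code step by step.

Initialize: lookup = {}
Initialize: arr = [1, 2, 2, 3, 5, 3, 5, 3]
Entering loop: for val in arr:

After execution: lookup = {1: 1, 2: 2, 3: 3, 5: 2}
{1: 1, 2: 2, 3: 3, 5: 2}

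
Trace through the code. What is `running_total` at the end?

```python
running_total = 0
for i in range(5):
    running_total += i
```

Let's trace through this code step by step.

Initialize: running_total = 0
Entering loop: for i in range(5):

After execution: running_total = 10
10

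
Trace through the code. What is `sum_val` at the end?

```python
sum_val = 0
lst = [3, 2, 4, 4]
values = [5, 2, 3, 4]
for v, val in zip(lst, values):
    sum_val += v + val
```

Let's trace through this code step by step.

Initialize: sum_val = 0
Initialize: lst = [3, 2, 4, 4]
Initialize: values = [5, 2, 3, 4]
Entering loop: for v, val in zip(lst, values):

After execution: sum_val = 27
27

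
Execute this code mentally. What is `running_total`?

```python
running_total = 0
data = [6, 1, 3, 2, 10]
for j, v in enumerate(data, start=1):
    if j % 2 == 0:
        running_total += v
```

Let's trace through this code step by step.

Initialize: running_total = 0
Initialize: data = [6, 1, 3, 2, 10]
Entering loop: for j, v in enumerate(data, start=1):

After execution: running_total = 3
3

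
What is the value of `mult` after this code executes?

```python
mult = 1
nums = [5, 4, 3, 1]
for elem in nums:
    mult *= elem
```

Let's trace through this code step by step.

Initialize: mult = 1
Initialize: nums = [5, 4, 3, 1]
Entering loop: for elem in nums:

After execution: mult = 60
60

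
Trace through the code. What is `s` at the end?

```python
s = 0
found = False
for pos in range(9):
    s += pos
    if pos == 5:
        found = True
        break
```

Let's trace through this code step by step.

Initialize: s = 0
Initialize: found = False
Entering loop: for pos in range(9):

After execution: s = 15
15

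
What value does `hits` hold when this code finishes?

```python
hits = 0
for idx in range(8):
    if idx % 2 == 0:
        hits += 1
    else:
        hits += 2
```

Let's trace through this code step by step.

Initialize: hits = 0
Entering loop: for idx in range(8):

After execution: hits = 12
12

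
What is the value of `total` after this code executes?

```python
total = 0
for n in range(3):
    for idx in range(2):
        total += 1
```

Let's trace through this code step by step.

Initialize: total = 0
Entering loop: for n in range(3):

After execution: total = 6
6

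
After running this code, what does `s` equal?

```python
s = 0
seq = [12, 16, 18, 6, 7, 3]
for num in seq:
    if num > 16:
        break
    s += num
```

Let's trace through this code step by step.

Initialize: s = 0
Initialize: seq = [12, 16, 18, 6, 7, 3]
Entering loop: for num in seq:

After execution: s = 28
28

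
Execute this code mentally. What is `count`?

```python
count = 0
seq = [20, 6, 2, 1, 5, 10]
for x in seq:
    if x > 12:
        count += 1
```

Let's trace through this code step by step.

Initialize: count = 0
Initialize: seq = [20, 6, 2, 1, 5, 10]
Entering loop: for x in seq:

After execution: count = 1
1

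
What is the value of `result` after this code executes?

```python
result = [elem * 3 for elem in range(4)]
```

Let's trace through this code step by step.

Initialize: result = [elem * 3 for elem in range(4)]

After execution: result = [0, 3, 6, 9]
[0, 3, 6, 9]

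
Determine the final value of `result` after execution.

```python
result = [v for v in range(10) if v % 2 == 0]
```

Let's trace through this code step by step.

Initialize: result = [v for v in range(10) if v % 2 == 0]

After execution: result = [0, 2, 4, 6, 8]
[0, 2, 4, 6, 8]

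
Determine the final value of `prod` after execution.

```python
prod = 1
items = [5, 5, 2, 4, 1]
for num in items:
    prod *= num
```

Let's trace through this code step by step.

Initialize: prod = 1
Initialize: items = [5, 5, 2, 4, 1]
Entering loop: for num in items:

After execution: prod = 200
200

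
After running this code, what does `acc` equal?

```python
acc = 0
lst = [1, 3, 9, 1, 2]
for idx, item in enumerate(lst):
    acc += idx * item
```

Let's trace through this code step by step.

Initialize: acc = 0
Initialize: lst = [1, 3, 9, 1, 2]
Entering loop: for idx, item in enumerate(lst):

After execution: acc = 32
32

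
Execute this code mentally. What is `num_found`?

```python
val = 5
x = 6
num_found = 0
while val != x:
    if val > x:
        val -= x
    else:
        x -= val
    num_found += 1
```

Let's trace through this code step by step.

Initialize: val = 5
Initialize: x = 6
Initialize: num_found = 0
Entering loop: while val != x:

After execution: num_found = 5
5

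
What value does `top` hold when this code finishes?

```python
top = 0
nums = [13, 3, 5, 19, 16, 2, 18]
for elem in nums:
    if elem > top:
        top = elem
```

Let's trace through this code step by step.

Initialize: top = 0
Initialize: nums = [13, 3, 5, 19, 16, 2, 18]
Entering loop: for elem in nums:

After execution: top = 19
19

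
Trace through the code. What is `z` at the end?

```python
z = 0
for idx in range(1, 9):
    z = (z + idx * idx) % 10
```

Let's trace through this code step by step.

Initialize: z = 0
Entering loop: for idx in range(1, 9):

After execution: z = 4
4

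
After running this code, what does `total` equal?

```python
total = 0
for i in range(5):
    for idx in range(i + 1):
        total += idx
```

Let's trace through this code step by step.

Initialize: total = 0
Entering loop: for i in range(5):

After execution: total = 20
20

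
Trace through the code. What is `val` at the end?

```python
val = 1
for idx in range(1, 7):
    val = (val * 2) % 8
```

Let's trace through this code step by step.

Initialize: val = 1
Entering loop: for idx in range(1, 7):

After execution: val = 0
0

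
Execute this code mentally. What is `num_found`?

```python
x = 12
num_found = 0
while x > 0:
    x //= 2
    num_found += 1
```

Let's trace through this code step by step.

Initialize: x = 12
Initialize: num_found = 0
Entering loop: while x > 0:

After execution: num_found = 4
4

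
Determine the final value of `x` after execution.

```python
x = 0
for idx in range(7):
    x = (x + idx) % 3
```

Let's trace through this code step by step.

Initialize: x = 0
Entering loop: for idx in range(7):

After execution: x = 0
0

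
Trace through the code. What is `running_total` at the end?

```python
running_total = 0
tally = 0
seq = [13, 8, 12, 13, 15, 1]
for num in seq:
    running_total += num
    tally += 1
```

Let's trace through this code step by step.

Initialize: running_total = 0
Initialize: tally = 0
Initialize: seq = [13, 8, 12, 13, 15, 1]
Entering loop: for num in seq:

After execution: running_total = 62
62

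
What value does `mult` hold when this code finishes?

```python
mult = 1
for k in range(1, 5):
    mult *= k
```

Let's trace through this code step by step.

Initialize: mult = 1
Entering loop: for k in range(1, 5):

After execution: mult = 24
24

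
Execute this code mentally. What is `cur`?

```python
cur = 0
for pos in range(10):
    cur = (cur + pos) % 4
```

Let's trace through this code step by step.

Initialize: cur = 0
Entering loop: for pos in range(10):

After execution: cur = 1
1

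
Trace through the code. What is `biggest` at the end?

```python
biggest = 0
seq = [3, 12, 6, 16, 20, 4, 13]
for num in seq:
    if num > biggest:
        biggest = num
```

Let's trace through this code step by step.

Initialize: biggest = 0
Initialize: seq = [3, 12, 6, 16, 20, 4, 13]
Entering loop: for num in seq:

After execution: biggest = 20
20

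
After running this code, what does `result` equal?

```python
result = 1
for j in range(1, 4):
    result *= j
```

Let's trace through this code step by step.

Initialize: result = 1
Entering loop: for j in range(1, 4):

After execution: result = 6
6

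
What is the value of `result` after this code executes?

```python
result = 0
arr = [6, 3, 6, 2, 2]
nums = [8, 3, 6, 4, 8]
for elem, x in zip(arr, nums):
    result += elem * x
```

Let's trace through this code step by step.

Initialize: result = 0
Initialize: arr = [6, 3, 6, 2, 2]
Initialize: nums = [8, 3, 6, 4, 8]
Entering loop: for elem, x in zip(arr, nums):

After execution: result = 117
117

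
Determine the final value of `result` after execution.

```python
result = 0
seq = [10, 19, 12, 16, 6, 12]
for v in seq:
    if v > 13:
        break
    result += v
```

Let's trace through this code step by step.

Initialize: result = 0
Initialize: seq = [10, 19, 12, 16, 6, 12]
Entering loop: for v in seq:

After execution: result = 10
10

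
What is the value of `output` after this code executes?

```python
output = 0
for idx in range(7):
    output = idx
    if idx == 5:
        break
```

Let's trace through this code step by step.

Initialize: output = 0
Entering loop: for idx in range(7):

After execution: output = 5
5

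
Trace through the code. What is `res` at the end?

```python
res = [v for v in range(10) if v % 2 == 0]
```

Let's trace through this code step by step.

Initialize: res = [v for v in range(10) if v % 2 == 0]

After execution: res = [0, 2, 4, 6, 8]
[0, 2, 4, 6, 8]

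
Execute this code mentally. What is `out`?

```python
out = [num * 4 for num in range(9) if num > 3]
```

Let's trace through this code step by step.

Initialize: out = [num * 4 for num in range(9) if num > 3]

After execution: out = [16, 20, 24, 28, 32]
[16, 20, 24, 28, 32]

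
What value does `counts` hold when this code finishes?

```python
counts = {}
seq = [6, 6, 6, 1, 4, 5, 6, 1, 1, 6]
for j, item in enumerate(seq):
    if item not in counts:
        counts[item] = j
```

Let's trace through this code step by step.

Initialize: counts = {}
Initialize: seq = [6, 6, 6, 1, 4, 5, 6, 1, 1, 6]
Entering loop: for j, item in enumerate(seq):

After execution: counts = {6: 0, 1: 3, 4: 4, 5: 5}
{6: 0, 1: 3, 4: 4, 5: 5}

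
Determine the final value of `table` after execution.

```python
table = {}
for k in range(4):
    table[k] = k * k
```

Let's trace through this code step by step.

Initialize: table = {}
Entering loop: for k in range(4):

After execution: table = {0: 0, 1: 1, 2: 4, 3: 9}
{0: 0, 1: 1, 2: 4, 3: 9}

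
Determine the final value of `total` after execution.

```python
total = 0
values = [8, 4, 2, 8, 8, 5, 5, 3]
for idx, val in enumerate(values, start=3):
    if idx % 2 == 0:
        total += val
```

Let's trace through this code step by step.

Initialize: total = 0
Initialize: values = [8, 4, 2, 8, 8, 5, 5, 3]
Entering loop: for idx, val in enumerate(values, start=3):

After execution: total = 20
20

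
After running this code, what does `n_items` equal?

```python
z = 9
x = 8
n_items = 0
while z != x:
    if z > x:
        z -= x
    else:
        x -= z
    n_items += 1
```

Let's trace through this code step by step.

Initialize: z = 9
Initialize: x = 8
Initialize: n_items = 0
Entering loop: while z != x:

After execution: n_items = 8
8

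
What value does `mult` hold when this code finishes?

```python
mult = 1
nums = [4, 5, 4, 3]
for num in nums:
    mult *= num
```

Let's trace through this code step by step.

Initialize: mult = 1
Initialize: nums = [4, 5, 4, 3]
Entering loop: for num in nums:

After execution: mult = 240
240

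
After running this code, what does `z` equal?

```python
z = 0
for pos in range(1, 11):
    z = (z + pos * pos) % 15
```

Let's trace through this code step by step.

Initialize: z = 0
Entering loop: for pos in range(1, 11):

After execution: z = 10
10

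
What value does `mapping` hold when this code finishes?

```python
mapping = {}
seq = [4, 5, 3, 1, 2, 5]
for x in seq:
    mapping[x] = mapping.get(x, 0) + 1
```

Let's trace through this code step by step.

Initialize: mapping = {}
Initialize: seq = [4, 5, 3, 1, 2, 5]
Entering loop: for x in seq:

After execution: mapping = {4: 1, 5: 2, 3: 1, 1: 1, 2: 1}
{4: 1, 5: 2, 3: 1, 1: 1, 2: 1}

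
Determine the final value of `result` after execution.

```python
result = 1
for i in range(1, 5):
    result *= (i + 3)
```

Let's trace through this code step by step.

Initialize: result = 1
Entering loop: for i in range(1, 5):

After execution: result = 840
840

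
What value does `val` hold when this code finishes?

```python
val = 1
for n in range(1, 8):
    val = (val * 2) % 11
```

Let's trace through this code step by step.

Initialize: val = 1
Entering loop: for n in range(1, 8):

After execution: val = 7
7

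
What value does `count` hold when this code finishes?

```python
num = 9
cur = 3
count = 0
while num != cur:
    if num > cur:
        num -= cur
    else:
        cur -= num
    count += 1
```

Let's trace through this code step by step.

Initialize: num = 9
Initialize: cur = 3
Initialize: count = 0
Entering loop: while num != cur:

After execution: count = 2
2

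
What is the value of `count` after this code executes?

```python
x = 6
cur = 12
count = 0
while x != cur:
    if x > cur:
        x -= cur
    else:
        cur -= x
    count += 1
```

Let's trace through this code step by step.

Initialize: x = 6
Initialize: cur = 12
Initialize: count = 0
Entering loop: while x != cur:

After execution: count = 1
1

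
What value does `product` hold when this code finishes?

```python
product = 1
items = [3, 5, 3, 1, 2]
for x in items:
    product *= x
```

Let's trace through this code step by step.

Initialize: product = 1
Initialize: items = [3, 5, 3, 1, 2]
Entering loop: for x in items:

After execution: product = 90
90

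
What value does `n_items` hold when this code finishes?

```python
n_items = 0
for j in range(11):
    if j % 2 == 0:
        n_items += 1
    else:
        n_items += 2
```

Let's trace through this code step by step.

Initialize: n_items = 0
Entering loop: for j in range(11):

After execution: n_items = 16
16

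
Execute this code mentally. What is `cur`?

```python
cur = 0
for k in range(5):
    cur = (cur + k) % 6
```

Let's trace through this code step by step.

Initialize: cur = 0
Entering loop: for k in range(5):

After execution: cur = 4
4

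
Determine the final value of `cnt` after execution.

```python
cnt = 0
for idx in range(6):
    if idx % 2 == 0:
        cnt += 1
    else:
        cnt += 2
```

Let's trace through this code step by step.

Initialize: cnt = 0
Entering loop: for idx in range(6):

After execution: cnt = 9
9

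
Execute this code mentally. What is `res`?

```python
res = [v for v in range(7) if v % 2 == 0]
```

Let's trace through this code step by step.

Initialize: res = [v for v in range(7) if v % 2 == 0]

After execution: res = [0, 2, 4, 6]
[0, 2, 4, 6]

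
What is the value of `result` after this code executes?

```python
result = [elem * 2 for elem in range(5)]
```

Let's trace through this code step by step.

Initialize: result = [elem * 2 for elem in range(5)]

After execution: result = [0, 2, 4, 6, 8]
[0, 2, 4, 6, 8]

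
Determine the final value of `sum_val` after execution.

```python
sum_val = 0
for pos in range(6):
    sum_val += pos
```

Let's trace through this code step by step.

Initialize: sum_val = 0
Entering loop: for pos in range(6):

After execution: sum_val = 15
15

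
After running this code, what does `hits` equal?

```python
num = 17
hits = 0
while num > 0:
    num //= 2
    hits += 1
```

Let's trace through this code step by step.

Initialize: num = 17
Initialize: hits = 0
Entering loop: while num > 0:

After execution: hits = 5
5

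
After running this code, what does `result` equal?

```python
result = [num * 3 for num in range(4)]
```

Let's trace through this code step by step.

Initialize: result = [num * 3 for num in range(4)]

After execution: result = [0, 3, 6, 9]
[0, 3, 6, 9]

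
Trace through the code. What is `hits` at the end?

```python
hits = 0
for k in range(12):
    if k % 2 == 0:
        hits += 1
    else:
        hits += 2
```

Let's trace through this code step by step.

Initialize: hits = 0
Entering loop: for k in range(12):

After execution: hits = 18
18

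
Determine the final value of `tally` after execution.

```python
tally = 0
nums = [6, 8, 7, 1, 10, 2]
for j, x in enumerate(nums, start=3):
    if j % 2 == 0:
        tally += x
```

Let's trace through this code step by step.

Initialize: tally = 0
Initialize: nums = [6, 8, 7, 1, 10, 2]
Entering loop: for j, x in enumerate(nums, start=3):

After execution: tally = 11
11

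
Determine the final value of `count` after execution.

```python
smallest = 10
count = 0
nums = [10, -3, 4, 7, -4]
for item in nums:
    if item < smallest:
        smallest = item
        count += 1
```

Let's trace through this code step by step.

Initialize: smallest = 10
Initialize: count = 0
Initialize: nums = [10, -3, 4, 7, -4]
Entering loop: for item in nums:

After execution: count = 2
2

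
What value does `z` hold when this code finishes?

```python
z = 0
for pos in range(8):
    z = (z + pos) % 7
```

Let's trace through this code step by step.

Initialize: z = 0
Entering loop: for pos in range(8):

After execution: z = 0
0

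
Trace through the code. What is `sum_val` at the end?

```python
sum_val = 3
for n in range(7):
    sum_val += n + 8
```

Let's trace through this code step by step.

Initialize: sum_val = 3
Entering loop: for n in range(7):

After execution: sum_val = 80
80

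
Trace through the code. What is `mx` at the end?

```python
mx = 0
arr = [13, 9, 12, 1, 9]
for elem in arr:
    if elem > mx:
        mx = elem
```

Let's trace through this code step by step.

Initialize: mx = 0
Initialize: arr = [13, 9, 12, 1, 9]
Entering loop: for elem in arr:

After execution: mx = 13
13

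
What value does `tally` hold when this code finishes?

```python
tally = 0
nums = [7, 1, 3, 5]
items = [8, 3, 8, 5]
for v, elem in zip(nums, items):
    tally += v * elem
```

Let's trace through this code step by step.

Initialize: tally = 0
Initialize: nums = [7, 1, 3, 5]
Initialize: items = [8, 3, 8, 5]
Entering loop: for v, elem in zip(nums, items):

After execution: tally = 108
108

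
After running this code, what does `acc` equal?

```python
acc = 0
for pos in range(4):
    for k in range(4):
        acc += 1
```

Let's trace through this code step by step.

Initialize: acc = 0
Entering loop: for pos in range(4):

After execution: acc = 16
16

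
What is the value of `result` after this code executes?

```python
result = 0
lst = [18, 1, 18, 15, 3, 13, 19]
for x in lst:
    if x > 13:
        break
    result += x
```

Let's trace through this code step by step.

Initialize: result = 0
Initialize: lst = [18, 1, 18, 15, 3, 13, 19]
Entering loop: for x in lst:

After execution: result = 0
0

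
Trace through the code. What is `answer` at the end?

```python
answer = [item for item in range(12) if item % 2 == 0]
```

Let's trace through this code step by step.

Initialize: answer = [item for item in range(12) if item % 2 == 0]

After execution: answer = [0, 2, 4, 6, 8, 10]
[0, 2, 4, 6, 8, 10]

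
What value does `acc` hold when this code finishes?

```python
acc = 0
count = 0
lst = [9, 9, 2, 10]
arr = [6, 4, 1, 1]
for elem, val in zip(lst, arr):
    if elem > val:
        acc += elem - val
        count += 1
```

Let's trace through this code step by step.

Initialize: acc = 0
Initialize: count = 0
Initialize: lst = [9, 9, 2, 10]
Initialize: arr = [6, 4, 1, 1]
Entering loop: for elem, val in zip(lst, arr):

After execution: acc = 18
18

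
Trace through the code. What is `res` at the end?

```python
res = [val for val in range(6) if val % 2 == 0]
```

Let's trace through this code step by step.

Initialize: res = [val for val in range(6) if val % 2 == 0]

After execution: res = [0, 2, 4]
[0, 2, 4]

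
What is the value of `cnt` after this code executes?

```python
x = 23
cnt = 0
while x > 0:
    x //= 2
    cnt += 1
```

Let's trace through this code step by step.

Initialize: x = 23
Initialize: cnt = 0
Entering loop: while x > 0:

After execution: cnt = 5
5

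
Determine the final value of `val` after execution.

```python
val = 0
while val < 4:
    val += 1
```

Let's trace through this code step by step.

Initialize: val = 0
Entering loop: while val < 4:

After execution: val = 4
4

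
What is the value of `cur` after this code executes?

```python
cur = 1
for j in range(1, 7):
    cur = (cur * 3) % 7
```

Let's trace through this code step by step.

Initialize: cur = 1
Entering loop: for j in range(1, 7):

After execution: cur = 1
1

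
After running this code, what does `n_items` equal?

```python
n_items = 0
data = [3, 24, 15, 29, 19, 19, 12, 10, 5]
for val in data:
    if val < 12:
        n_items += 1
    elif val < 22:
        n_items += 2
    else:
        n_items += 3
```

Let's trace through this code step by step.

Initialize: n_items = 0
Initialize: data = [3, 24, 15, 29, 19, 19, 12, 10, 5]
Entering loop: for val in data:

After execution: n_items = 17
17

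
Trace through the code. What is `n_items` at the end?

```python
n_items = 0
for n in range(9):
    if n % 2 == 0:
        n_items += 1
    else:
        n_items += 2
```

Let's trace through this code step by step.

Initialize: n_items = 0
Entering loop: for n in range(9):

After execution: n_items = 13
13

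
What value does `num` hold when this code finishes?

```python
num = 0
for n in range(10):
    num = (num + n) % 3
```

Let's trace through this code step by step.

Initialize: num = 0
Entering loop: for n in range(10):

After execution: num = 0
0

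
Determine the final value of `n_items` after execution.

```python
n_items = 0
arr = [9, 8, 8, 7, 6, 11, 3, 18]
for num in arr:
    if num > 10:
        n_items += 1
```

Let's trace through this code step by step.

Initialize: n_items = 0
Initialize: arr = [9, 8, 8, 7, 6, 11, 3, 18]
Entering loop: for num in arr:

After execution: n_items = 2
2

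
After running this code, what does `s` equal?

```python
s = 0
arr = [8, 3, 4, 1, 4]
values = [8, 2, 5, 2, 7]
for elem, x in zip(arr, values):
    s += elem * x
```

Let's trace through this code step by step.

Initialize: s = 0
Initialize: arr = [8, 3, 4, 1, 4]
Initialize: values = [8, 2, 5, 2, 7]
Entering loop: for elem, x in zip(arr, values):

After execution: s = 120
120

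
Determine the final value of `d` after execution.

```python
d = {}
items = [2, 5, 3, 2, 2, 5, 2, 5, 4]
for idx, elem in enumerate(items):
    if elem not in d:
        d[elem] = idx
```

Let's trace through this code step by step.

Initialize: d = {}
Initialize: items = [2, 5, 3, 2, 2, 5, 2, 5, 4]
Entering loop: for idx, elem in enumerate(items):

After execution: d = {2: 0, 5: 1, 3: 2, 4: 8}
{2: 0, 5: 1, 3: 2, 4: 8}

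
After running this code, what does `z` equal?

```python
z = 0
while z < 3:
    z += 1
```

Let's trace through this code step by step.

Initialize: z = 0
Entering loop: while z < 3:

After execution: z = 3
3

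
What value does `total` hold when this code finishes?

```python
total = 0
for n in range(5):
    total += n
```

Let's trace through this code step by step.

Initialize: total = 0
Entering loop: for n in range(5):

After execution: total = 10
10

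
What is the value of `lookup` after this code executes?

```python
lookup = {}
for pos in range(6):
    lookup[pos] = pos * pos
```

Let's trace through this code step by step.

Initialize: lookup = {}
Entering loop: for pos in range(6):

After execution: lookup = {0: 0, 1: 1, 2: 4, 3: 9, 4: 16, 5: 25}
{0: 0, 1: 1, 2: 4, 3: 9, 4: 16, 5: 25}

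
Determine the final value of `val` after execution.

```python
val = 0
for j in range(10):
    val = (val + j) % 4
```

Let's trace through this code step by step.

Initialize: val = 0
Entering loop: for j in range(10):

After execution: val = 1
1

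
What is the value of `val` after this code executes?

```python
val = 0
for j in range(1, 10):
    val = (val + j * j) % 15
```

Let's trace through this code step by step.

Initialize: val = 0
Entering loop: for j in range(1, 10):

After execution: val = 0
0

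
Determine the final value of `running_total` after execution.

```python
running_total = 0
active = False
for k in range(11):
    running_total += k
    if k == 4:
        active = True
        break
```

Let's trace through this code step by step.

Initialize: running_total = 0
Initialize: active = False
Entering loop: for k in range(11):

After execution: running_total = 10
10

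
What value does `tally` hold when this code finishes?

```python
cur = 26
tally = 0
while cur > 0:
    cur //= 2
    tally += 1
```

Let's trace through this code step by step.

Initialize: cur = 26
Initialize: tally = 0
Entering loop: while cur > 0:

After execution: tally = 5
5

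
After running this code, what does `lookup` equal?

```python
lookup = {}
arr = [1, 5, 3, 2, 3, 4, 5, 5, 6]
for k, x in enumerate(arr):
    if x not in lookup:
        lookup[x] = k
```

Let's trace through this code step by step.

Initialize: lookup = {}
Initialize: arr = [1, 5, 3, 2, 3, 4, 5, 5, 6]
Entering loop: for k, x in enumerate(arr):

After execution: lookup = {1: 0, 5: 1, 3: 2, 2: 3, 4: 5, 6: 8}
{1: 0, 5: 1, 3: 2, 2: 3, 4: 5, 6: 8}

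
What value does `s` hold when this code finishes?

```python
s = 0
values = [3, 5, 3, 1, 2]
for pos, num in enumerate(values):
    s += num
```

Let's trace through this code step by step.

Initialize: s = 0
Initialize: values = [3, 5, 3, 1, 2]
Entering loop: for pos, num in enumerate(values):

After execution: s = 14
14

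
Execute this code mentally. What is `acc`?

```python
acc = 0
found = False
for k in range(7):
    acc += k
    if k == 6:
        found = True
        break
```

Let's trace through this code step by step.

Initialize: acc = 0
Initialize: found = False
Entering loop: for k in range(7):

After execution: acc = 21
21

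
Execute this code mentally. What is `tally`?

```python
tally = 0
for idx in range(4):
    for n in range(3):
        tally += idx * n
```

Let's trace through this code step by step.

Initialize: tally = 0
Entering loop: for idx in range(4):

After execution: tally = 18
18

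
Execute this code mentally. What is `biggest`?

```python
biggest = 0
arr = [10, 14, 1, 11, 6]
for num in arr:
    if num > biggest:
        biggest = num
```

Let's trace through this code step by step.

Initialize: biggest = 0
Initialize: arr = [10, 14, 1, 11, 6]
Entering loop: for num in arr:

After execution: biggest = 14
14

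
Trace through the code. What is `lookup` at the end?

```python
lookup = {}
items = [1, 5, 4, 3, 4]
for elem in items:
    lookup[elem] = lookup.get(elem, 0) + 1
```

Let's trace through this code step by step.

Initialize: lookup = {}
Initialize: items = [1, 5, 4, 3, 4]
Entering loop: for elem in items:

After execution: lookup = {1: 1, 5: 1, 4: 2, 3: 1}
{1: 1, 5: 1, 4: 2, 3: 1}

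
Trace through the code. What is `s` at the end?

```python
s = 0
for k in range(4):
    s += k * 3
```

Let's trace through this code step by step.

Initialize: s = 0
Entering loop: for k in range(4):

After execution: s = 18
18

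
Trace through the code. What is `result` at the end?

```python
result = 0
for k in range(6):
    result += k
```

Let's trace through this code step by step.

Initialize: result = 0
Entering loop: for k in range(6):

After execution: result = 15
15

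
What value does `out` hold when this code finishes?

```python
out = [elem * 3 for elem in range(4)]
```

Let's trace through this code step by step.

Initialize: out = [elem * 3 for elem in range(4)]

After execution: out = [0, 3, 6, 9]
[0, 3, 6, 9]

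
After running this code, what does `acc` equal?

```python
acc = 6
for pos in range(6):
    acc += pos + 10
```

Let's trace through this code step by step.

Initialize: acc = 6
Entering loop: for pos in range(6):

After execution: acc = 81
81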